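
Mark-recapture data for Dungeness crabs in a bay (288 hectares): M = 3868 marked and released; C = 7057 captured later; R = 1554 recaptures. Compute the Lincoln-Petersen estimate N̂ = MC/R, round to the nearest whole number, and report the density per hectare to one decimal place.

density ≈ 61.0 Dungeness crabs per hectare

N̂ = 3868·7057/1554 = 27296476/1554 ≈ 17565.3 → 17565
Density = N̂ / area = 17565 / 288 ≈ 60.99 → 61.0 per hectare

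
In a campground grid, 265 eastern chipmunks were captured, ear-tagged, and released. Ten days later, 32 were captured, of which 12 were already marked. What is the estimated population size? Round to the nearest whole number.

The marked fraction in the recapture sample should equal the marked fraction in the population: 12/32 = 265/N.
N = (265 × 32) / 12 = 8480 / 12 ≈ 706.7 → 707

N ≈ 707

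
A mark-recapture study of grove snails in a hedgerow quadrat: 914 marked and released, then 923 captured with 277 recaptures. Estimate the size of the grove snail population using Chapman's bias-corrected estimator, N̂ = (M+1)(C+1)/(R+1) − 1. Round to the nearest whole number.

N ≈ 3040

N̂ = (914+1)(923+1)/(277+1) − 1 = 915·924/278 − 1
= 845460/278 − 1 ≈ 3041.2 − 1 ≈ 3040.2 → 3040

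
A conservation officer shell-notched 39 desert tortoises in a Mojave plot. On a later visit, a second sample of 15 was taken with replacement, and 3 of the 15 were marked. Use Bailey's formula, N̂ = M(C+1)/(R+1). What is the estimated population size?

N̂ = 39·(15+1)/(3+1) = 39·16/4 = 624/4 = 156

N = 156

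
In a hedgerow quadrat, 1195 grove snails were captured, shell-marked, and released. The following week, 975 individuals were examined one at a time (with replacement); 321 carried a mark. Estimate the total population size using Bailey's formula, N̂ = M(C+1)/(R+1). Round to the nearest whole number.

N̂ = 1195·(975+1)/(321+1) = 1195·976/322 = 1166320/322 ≈ 3622.1 → 3622

N ≈ 3622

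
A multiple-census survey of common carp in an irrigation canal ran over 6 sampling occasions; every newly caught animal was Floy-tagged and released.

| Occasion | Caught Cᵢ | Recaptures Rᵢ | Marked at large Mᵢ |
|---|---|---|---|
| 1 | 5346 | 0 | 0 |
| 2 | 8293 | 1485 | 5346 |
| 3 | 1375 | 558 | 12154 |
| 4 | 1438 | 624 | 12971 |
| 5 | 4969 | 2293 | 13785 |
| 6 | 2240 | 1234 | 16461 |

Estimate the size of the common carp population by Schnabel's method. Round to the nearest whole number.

Σ MᵢCᵢ = 0·5346 + 5346·8293 + 12154·1375 + 12971·1438 + 13785·4969 + 16461·2240 = 0 + 44334378 + 16711750 + 18652298 + 68497665 + 36872640 = 185068731
Σ Rᵢ = 0 + 1485 + 558 + 624 + 2293 + 1234 = 6194
N̂ = 185068731 / 6194 ≈ 29878.7 → 29879

N ≈ 29,879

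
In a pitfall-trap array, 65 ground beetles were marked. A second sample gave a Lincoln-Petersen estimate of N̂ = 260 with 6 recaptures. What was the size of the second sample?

From N = M·C/R: C = N·R / M = 260·6 / 65 = 1560 / 65 = 24.

C = 24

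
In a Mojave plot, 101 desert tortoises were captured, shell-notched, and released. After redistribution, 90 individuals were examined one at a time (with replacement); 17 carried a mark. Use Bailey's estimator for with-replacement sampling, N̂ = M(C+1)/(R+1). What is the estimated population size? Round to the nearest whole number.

N ≈ 511

N̂ = 101·(90+1)/(17+1) = 101·91/18 = 9191/18 ≈ 510.6 → 511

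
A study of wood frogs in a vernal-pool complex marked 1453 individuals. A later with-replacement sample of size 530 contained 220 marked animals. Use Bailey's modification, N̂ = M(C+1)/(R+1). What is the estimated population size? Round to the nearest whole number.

N̂ = 1453·(530+1)/(220+1) = 1453·531/221 = 771543/221 ≈ 3491.1 → 3491

N ≈ 3491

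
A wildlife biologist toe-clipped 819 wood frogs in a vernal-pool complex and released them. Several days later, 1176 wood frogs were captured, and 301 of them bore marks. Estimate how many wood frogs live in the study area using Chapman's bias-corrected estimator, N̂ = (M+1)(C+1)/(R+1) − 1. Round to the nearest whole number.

N̂ = (819+1)(1176+1)/(301+1) − 1 = 820·1177/302 − 1
= 965140/302 − 1 ≈ 3195.8 − 1 ≈ 3194.8 → 3195

N ≈ 3195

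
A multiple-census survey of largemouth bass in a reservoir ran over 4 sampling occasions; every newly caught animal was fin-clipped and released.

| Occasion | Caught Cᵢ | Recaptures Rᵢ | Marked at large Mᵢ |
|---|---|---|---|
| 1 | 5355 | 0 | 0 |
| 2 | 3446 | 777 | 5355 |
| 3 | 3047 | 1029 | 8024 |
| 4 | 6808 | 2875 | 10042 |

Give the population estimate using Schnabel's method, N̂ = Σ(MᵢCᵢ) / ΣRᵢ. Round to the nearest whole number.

Σ MᵢCᵢ = 0·5355 + 5355·3446 + 8024·3047 + 10042·6808 = 0 + 18453330 + 24449128 + 68365936 = 111268394
Σ Rᵢ = 0 + 777 + 1029 + 2875 = 4681
N̂ = 111268394 / 4681 ≈ 23770.2 → 23770

N ≈ 23,770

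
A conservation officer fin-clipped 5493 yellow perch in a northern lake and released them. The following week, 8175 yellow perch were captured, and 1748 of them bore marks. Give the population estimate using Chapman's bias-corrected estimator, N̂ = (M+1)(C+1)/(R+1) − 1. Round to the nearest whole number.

N̂ = (5493+1)(8175+1)/(1748+1) − 1 = 5494·8176/1749 − 1
= 44918944/1749 − 1 ≈ 25682.6 − 1 ≈ 25681.6 → 25682

N ≈ 25,682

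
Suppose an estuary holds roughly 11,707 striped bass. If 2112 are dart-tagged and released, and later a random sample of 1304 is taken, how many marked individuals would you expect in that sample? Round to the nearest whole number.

expected recaptures ≈ 235

The marked fraction of the population is 2112/11707, so in a sample of 1304 expect C·(M/N) marked.
E[R] = 2112 × 1304 / 11707 = 2754048 / 11707 ≈ 235.2 → 235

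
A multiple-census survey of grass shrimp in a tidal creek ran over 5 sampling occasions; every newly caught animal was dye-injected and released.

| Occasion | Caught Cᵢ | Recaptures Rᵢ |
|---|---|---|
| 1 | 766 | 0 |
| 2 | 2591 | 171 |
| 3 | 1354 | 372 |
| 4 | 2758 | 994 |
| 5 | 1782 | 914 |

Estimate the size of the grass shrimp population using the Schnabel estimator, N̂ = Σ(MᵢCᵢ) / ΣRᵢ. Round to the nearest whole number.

N ≈ 11,573

Marked at large before each occasion: Mᵢ = Σⱼ<ᵢ (Cⱼ − Rⱼ) → M1=0, M2=766, M3=3186, M4=4168, M5=5932
Σ MᵢCᵢ = 0·766 + 766·2591 + 3186·1354 + 4168·2758 + 5932·1782 = 0 + 1984706 + 4313844 + 11495344 + 10570824 = 28364718
Σ Rᵢ = 0 + 171 + 372 + 994 + 914 = 2451
N̂ = 28364718 / 2451 ≈ 11572.7 → 11573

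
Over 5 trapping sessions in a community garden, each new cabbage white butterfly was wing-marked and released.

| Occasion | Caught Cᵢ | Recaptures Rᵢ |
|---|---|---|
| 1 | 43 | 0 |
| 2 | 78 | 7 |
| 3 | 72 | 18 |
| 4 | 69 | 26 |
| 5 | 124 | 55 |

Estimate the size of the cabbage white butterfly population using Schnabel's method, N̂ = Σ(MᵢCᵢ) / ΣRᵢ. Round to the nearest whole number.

N ≈ 465

Marked at large before each occasion: Mᵢ = Σⱼ<ᵢ (Cⱼ − Rⱼ) → M1=0, M2=43, M3=114, M4=168, M5=211
Σ MᵢCᵢ = 0·43 + 43·78 + 114·72 + 168·69 + 211·124 = 0 + 3354 + 8208 + 11592 + 26164 = 49318
Σ Rᵢ = 0 + 7 + 18 + 26 + 55 = 106
N̂ = 49318 / 106 ≈ 465.3 → 465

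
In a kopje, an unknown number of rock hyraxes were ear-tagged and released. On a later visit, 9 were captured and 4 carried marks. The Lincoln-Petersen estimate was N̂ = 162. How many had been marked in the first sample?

M = 72

From N = M·C/R: M = N·R / C = 162·4 / 9 = 648 / 9 = 72.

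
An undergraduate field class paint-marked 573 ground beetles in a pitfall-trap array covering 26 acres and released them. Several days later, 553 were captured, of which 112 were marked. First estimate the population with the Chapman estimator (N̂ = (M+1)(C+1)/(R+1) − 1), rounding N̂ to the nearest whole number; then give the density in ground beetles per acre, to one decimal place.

N̂ = 574·554/113 − 1 = 317996/113 − 1 ≈ 2813.1 → 2813
Density = N̂ / area = 2813 / 26 ≈ 108.19 → 108.2 per acre

density ≈ 108.2 ground beetles per acre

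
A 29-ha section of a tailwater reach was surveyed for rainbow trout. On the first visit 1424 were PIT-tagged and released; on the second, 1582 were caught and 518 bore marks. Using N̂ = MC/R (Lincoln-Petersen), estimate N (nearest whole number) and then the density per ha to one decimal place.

density ≈ 150.0 rainbow trout per ha

N̂ = 1424·1582/518 = 2252768/518 ≈ 4349.0 → 4349
Density = N̂ / area = 4349 / 29 ≈ 149.97 → 150.0 per ha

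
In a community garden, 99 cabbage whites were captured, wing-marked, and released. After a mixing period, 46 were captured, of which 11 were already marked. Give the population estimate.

N = (99 × 46) / 11 = 4554 / 11 = 414

N = 414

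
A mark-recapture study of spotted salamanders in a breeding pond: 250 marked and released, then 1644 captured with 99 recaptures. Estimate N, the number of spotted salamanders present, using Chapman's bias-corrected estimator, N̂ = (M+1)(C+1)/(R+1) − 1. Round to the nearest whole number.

N ≈ 4128

N̂ = (250+1)(1644+1)/(99+1) − 1 = 251·1645/100 − 1
= 412895/100 − 1 ≈ 4128.9 − 1 ≈ 4127.9 → 4128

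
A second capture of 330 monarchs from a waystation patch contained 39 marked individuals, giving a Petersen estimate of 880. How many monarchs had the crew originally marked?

From N = M·C/R: M = N·R / C = 880·39 / 330 = 34320 / 330 = 104.

M = 104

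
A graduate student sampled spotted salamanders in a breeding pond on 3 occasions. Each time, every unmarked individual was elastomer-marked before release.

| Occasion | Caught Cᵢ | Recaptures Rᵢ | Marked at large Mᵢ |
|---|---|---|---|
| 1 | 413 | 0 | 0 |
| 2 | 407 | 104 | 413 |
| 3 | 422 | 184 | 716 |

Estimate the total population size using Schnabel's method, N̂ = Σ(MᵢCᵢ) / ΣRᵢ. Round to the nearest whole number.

N ≈ 1633

Σ MᵢCᵢ = 0·413 + 413·407 + 716·422 = 0 + 168091 + 302152 = 470243
Σ Rᵢ = 0 + 104 + 184 = 288
N̂ = 470243 / 288 ≈ 1632.8 → 1633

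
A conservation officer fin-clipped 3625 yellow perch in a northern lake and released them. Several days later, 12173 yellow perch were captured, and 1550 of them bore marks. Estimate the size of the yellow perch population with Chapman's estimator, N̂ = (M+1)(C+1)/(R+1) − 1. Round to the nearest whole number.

N ≈ 28,460

N̂ = (3625+1)(12173+1)/(1550+1) − 1 = 3626·12174/1551 − 1
= 44142924/1551 − 1 ≈ 28460.9 − 1 ≈ 28459.9 → 28460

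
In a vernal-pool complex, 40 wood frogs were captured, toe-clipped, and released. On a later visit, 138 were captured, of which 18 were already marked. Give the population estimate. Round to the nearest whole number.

N ≈ 307

N = (40 × 138) / 18 = 5520 / 18 ≈ 306.7 → 307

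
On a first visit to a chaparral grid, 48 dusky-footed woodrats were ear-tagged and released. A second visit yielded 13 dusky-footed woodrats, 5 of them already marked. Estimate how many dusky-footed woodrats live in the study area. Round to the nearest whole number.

Lincoln-Petersen assumes M/N = R/C, so N = M·C / R.
N = (48 × 13) / 5 = 624 / 5 ≈ 124.8 → 125

N ≈ 125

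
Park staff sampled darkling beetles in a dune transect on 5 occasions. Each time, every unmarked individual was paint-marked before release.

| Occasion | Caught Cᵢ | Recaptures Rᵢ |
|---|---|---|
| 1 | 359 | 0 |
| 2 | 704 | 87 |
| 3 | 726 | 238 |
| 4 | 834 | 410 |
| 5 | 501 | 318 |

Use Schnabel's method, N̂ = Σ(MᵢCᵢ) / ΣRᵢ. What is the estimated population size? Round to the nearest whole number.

N ≈ 2971

Marked at large before each occasion: Mᵢ = Σⱼ<ᵢ (Cⱼ − Rⱼ) → M1=0, M2=359, M3=976, M4=1464, M5=1888
Σ MᵢCᵢ = 0·359 + 359·704 + 976·726 + 1464·834 + 1888·501 = 0 + 252736 + 708576 + 1220976 + 945888 = 3128176
Σ Rᵢ = 0 + 87 + 238 + 410 + 318 = 1053
N̂ = 3128176 / 1053 ≈ 2970.7 → 2971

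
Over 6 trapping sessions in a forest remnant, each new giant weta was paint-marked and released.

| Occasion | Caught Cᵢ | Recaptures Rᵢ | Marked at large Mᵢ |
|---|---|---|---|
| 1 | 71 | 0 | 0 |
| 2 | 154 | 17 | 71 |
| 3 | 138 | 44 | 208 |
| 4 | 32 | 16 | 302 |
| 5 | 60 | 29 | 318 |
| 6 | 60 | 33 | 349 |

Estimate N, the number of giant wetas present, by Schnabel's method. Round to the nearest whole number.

Σ MᵢCᵢ = 0·71 + 71·154 + 208·138 + 302·32 + 318·60 + 349·60 = 0 + 10934 + 28704 + 9664 + 19080 + 20940 = 89322
Σ Rᵢ = 0 + 17 + 44 + 16 + 29 + 33 = 139
N̂ = 89322 / 139 ≈ 642.6 → 643

N ≈ 643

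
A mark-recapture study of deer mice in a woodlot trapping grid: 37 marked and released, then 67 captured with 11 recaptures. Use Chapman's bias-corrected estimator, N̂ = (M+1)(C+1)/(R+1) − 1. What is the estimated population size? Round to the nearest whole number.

N̂ = (37+1)(67+1)/(11+1) − 1 = 38·68/12 − 1
= 2584/12 − 1 ≈ 215.3 − 1 ≈ 214.3 → 214

N ≈ 214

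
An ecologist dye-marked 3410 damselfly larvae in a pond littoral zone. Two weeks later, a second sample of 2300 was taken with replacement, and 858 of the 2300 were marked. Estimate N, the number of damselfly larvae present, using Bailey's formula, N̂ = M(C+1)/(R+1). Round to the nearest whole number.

N ≈ 9134

N̂ = 3410·(2300+1)/(858+1) = 3410·2301/859 = 7846410/859 ≈ 9134.4 → 9134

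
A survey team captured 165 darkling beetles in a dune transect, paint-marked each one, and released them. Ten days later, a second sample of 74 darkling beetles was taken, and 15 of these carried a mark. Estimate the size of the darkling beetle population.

Lincoln-Petersen assumes M/N = R/C, so N = M·C / R.
N = (165 × 74) / 15 = 12210 / 15 = 814

N = 814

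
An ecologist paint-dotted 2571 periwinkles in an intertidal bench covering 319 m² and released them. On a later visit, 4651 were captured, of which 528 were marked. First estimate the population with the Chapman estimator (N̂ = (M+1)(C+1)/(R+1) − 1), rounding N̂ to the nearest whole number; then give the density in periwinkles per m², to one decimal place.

density ≈ 70.9 periwinkles per m²

N̂ = 2572·4652/529 − 1 = 11964944/529 − 1 ≈ 22617.0 → 22617
Density = N̂ / area = 22617 / 319 ≈ 70.90 → 70.9 per m²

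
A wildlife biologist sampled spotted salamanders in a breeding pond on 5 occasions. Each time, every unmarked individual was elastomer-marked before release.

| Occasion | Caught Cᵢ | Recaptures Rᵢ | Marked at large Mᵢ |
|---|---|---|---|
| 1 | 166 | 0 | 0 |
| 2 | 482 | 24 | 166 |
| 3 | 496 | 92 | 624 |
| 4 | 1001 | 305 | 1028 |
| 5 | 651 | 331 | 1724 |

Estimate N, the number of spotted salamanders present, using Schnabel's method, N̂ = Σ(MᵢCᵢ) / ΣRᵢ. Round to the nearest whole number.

N ≈ 3379

Σ MᵢCᵢ = 0·166 + 166·482 + 624·496 + 1028·1001 + 1724·651 = 0 + 80012 + 309504 + 1029028 + 1122324 = 2540868
Σ Rᵢ = 0 + 24 + 92 + 305 + 331 = 752
N̂ = 2540868 / 752 ≈ 3378.8 → 3379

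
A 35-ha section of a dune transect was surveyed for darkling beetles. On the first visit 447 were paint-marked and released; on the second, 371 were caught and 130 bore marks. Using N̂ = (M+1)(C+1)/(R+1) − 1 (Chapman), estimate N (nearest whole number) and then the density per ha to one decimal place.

density ≈ 36.3 darkling beetles per ha

N̂ = 448·372/131 − 1 = 166656/131 − 1 ≈ 1271.2 → 1271
Density = N̂ / area = 1271 / 35 ≈ 36.31 → 36.3 per ha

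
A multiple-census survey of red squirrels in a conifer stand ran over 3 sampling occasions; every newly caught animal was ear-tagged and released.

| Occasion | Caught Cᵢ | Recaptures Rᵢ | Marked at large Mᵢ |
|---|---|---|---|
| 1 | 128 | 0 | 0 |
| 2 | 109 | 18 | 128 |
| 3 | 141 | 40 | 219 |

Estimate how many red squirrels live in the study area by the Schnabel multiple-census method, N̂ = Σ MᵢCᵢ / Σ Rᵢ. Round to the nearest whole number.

N ≈ 773

Σ MᵢCᵢ = 0·128 + 128·109 + 219·141 = 0 + 13952 + 30879 = 44831
Σ Rᵢ = 0 + 18 + 40 = 58
N̂ = 44831 / 58 ≈ 772.9 → 773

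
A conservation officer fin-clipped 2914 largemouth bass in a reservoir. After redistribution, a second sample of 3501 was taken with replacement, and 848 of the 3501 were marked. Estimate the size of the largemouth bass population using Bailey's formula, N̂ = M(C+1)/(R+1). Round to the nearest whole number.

N ≈ 12,020

N̂ = 2914·(3501+1)/(848+1) = 2914·3502/849 = 10204828/849 ≈ 12019.8 → 12020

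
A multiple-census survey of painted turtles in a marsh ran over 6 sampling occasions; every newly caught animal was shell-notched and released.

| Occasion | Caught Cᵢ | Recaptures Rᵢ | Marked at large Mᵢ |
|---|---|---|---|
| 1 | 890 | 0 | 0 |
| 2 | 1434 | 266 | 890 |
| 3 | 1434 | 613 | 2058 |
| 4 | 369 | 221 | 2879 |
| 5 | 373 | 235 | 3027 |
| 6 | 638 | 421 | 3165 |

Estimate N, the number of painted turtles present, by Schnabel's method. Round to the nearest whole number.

N ≈ 4805

Σ MᵢCᵢ = 0·890 + 890·1434 + 2058·1434 + 2879·369 + 3027·373 + 3165·638 = 0 + 1276260 + 2951172 + 1062351 + 1129071 + 2019270 = 8438124
Σ Rᵢ = 0 + 266 + 613 + 221 + 235 + 421 = 1756
N̂ = 8438124 / 1756 ≈ 4805.3 → 4805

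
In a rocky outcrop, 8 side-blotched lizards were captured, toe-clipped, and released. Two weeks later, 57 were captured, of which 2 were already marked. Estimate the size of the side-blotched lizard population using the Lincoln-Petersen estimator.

Lincoln-Petersen assumes M/N = R/C, so N = M·C / R.
N = (8 × 57) / 2 = 456 / 2 = 228

N = 228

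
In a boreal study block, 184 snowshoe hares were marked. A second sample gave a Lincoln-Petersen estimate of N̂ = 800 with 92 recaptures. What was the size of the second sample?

From N = M·C/R: C = N·R / M = 800·92 / 184 = 73600 / 184 = 400.

C = 400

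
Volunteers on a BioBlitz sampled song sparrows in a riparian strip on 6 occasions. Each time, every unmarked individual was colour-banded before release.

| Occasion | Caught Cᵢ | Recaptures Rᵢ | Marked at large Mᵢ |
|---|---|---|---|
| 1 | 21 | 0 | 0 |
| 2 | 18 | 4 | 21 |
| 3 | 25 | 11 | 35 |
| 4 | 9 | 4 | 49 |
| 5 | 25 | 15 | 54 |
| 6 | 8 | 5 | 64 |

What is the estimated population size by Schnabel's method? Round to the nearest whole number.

Σ MᵢCᵢ = 0·21 + 21·18 + 35·25 + 49·9 + 54·25 + 64·8 = 0 + 378 + 875 + 441 + 1350 + 512 = 3556
Σ Rᵢ = 0 + 4 + 11 + 4 + 15 + 5 = 39
N̂ = 3556 / 39 ≈ 91.2 → 91

N ≈ 91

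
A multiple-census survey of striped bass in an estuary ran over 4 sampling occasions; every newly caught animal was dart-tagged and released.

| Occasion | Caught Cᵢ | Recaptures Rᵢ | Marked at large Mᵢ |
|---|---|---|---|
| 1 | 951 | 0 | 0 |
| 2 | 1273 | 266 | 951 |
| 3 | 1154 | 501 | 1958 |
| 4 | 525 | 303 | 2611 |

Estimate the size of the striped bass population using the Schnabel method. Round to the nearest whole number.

N ≈ 4524

Σ MᵢCᵢ = 0·951 + 951·1273 + 1958·1154 + 2611·525 = 0 + 1210623 + 2259532 + 1370775 = 4840930
Σ Rᵢ = 0 + 266 + 501 + 303 = 1070
N̂ = 4840930 / 1070 ≈ 4524.2 → 4524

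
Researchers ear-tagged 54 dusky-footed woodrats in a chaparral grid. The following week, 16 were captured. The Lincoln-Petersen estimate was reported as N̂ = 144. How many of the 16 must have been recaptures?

R = 6

From N = M·C/R: R = M·C / N = 54·16 / 144 = 864 / 144 = 6.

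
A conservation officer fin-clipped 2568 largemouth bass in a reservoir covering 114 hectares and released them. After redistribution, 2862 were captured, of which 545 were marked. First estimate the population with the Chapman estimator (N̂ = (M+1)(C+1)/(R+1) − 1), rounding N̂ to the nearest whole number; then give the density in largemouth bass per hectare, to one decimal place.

N̂ = 2569·2863/546 − 1 = 7355047/546 − 1 ≈ 13469.8 → 13470
Density = N̂ / area = 13470 / 114 ≈ 118.16 → 118.2 per hectare

density ≈ 118.2 largemouth bass per hectare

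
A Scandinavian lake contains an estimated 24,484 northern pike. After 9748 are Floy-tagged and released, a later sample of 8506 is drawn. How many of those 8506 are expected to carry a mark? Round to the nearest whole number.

Expected recaptures E[R] = M·C / N.
E[R] = 9748 × 8506 / 24484 = 82916488 / 24484 ≈ 3386.6 → 3387

expected recaptures ≈ 3387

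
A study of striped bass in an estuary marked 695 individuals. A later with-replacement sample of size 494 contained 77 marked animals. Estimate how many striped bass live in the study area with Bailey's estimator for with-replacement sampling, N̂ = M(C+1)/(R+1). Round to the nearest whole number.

N ≈ 4411

N̂ = 695·(494+1)/(77+1) = 695·495/78 = 344025/78 ≈ 4410.6 → 4411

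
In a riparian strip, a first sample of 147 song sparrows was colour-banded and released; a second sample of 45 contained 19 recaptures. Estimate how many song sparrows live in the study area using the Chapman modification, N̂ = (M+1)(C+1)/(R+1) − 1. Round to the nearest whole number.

N ≈ 339

N̂ = (147+1)(45+1)/(19+1) − 1 = 148·46/20 − 1
= 6808/20 − 1 ≈ 340.4 − 1 ≈ 339.4 → 339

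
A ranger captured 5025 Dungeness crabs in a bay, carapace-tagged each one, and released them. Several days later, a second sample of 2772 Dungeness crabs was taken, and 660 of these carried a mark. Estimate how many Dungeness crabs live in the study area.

N = 21,105

N = (5025 × 2772) / 660 = 13929300 / 660 = 21105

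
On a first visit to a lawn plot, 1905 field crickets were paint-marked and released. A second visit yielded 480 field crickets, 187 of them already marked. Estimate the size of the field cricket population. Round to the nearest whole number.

N ≈ 4890

Lincoln-Petersen assumes M/N = R/C, so N = M·C / R.
N = (1905 × 480) / 187 = 914400 / 187 ≈ 4889.8 → 4890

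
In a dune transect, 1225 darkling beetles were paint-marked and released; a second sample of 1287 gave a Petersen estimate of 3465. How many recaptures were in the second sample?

R = 455

From N = M·C/R: R = M·C / N = 1225·1287 / 3465 = 1576575 / 3465 = 455.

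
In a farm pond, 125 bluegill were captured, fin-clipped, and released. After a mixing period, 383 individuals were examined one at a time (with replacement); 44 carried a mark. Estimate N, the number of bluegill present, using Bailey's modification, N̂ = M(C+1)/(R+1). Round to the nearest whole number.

N̂ = 125·(383+1)/(44+1) = 125·384/45 = 48000/45 ≈ 1066.7 → 1067

N ≈ 1067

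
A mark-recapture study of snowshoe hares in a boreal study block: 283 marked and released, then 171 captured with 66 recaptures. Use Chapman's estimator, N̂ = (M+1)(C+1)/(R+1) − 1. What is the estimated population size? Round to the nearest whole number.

N̂ = (283+1)(171+1)/(66+1) − 1 = 284·172/67 − 1
= 48848/67 − 1 ≈ 729.1 − 1 ≈ 728.1 → 728

N ≈ 728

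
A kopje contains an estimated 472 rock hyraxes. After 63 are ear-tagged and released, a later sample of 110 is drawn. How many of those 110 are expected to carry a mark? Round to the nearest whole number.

expected recaptures ≈ 15

The marked fraction of the population is 63/472, so in a sample of 110 expect C·(M/N) marked.
E[R] = 63 × 110 / 472 = 6930 / 472 ≈ 14.7 → 15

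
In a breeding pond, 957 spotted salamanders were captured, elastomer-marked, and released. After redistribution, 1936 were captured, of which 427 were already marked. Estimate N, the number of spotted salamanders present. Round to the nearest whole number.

The marked fraction in the recapture sample should equal the marked fraction in the population: 427/1936 = 957/N.
N = (957 × 1936) / 427 = 1852752 / 427 ≈ 4339.0 → 4339

N ≈ 4339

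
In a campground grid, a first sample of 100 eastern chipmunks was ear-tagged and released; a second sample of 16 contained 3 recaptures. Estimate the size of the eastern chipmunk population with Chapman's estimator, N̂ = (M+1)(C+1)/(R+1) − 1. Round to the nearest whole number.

N ≈ 428

N̂ = (100+1)(16+1)/(3+1) − 1 = 101·17/4 − 1
= 1717/4 − 1 ≈ 429.2 − 1 ≈ 428.2 → 428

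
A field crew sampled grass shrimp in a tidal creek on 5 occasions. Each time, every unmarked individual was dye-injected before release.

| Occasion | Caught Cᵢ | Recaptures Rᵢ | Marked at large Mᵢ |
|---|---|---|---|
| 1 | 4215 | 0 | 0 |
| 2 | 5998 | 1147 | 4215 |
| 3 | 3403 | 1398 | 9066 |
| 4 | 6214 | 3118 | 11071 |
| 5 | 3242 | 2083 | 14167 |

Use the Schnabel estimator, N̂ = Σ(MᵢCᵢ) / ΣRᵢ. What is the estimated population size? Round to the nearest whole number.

Σ MᵢCᵢ = 0·4215 + 4215·5998 + 9066·3403 + 11071·6214 + 14167·3242 = 0 + 25281570 + 30851598 + 68795194 + 45929414 = 170857776
Σ Rᵢ = 0 + 1147 + 1398 + 3118 + 2083 = 7746
N̂ = 170857776 / 7746 ≈ 22057.5 → 22058

N ≈ 22,058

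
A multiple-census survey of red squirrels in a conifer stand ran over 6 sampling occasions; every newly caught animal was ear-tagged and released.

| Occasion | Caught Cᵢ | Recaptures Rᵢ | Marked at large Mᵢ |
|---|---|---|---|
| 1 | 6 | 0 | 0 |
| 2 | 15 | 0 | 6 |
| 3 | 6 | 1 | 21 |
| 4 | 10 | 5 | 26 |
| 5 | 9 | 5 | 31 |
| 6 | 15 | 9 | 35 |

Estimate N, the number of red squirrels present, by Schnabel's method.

N = 64

Σ MᵢCᵢ = 0·6 + 6·15 + 21·6 + 26·10 + 31·9 + 35·15 = 0 + 90 + 126 + 260 + 279 + 525 = 1280
Σ Rᵢ = 0 + 0 + 1 + 5 + 5 + 9 = 20
N̂ = 1280 / 20 = 64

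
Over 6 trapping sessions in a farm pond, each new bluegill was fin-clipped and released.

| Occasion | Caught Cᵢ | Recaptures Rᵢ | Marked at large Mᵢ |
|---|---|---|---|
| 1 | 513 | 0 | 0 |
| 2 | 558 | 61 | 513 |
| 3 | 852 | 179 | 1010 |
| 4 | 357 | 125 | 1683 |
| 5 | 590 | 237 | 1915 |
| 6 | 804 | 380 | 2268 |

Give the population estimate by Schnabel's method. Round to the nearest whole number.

Σ MᵢCᵢ = 0·513 + 513·558 + 1010·852 + 1683·357 + 1915·590 + 2268·804 = 0 + 286254 + 860520 + 600831 + 1129850 + 1823472 = 4700927
Σ Rᵢ = 0 + 61 + 179 + 125 + 237 + 380 = 982
N̂ = 4700927 / 982 ≈ 4787.1 → 4787

N ≈ 4787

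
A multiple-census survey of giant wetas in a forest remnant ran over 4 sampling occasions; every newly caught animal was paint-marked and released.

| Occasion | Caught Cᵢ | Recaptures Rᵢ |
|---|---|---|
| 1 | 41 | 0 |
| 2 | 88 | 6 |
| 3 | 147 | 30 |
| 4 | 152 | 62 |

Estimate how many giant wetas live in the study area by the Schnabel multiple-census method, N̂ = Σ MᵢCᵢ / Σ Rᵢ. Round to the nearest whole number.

N ≈ 594

Marked at large before each occasion: Mᵢ = Σⱼ<ᵢ (Cⱼ − Rⱼ) → M1=0, M2=41, M3=123, M4=240
Σ MᵢCᵢ = 0·41 + 41·88 + 123·147 + 240·152 = 0 + 3608 + 18081 + 36480 = 58169
Σ Rᵢ = 0 + 6 + 30 + 62 = 98
N̂ = 58169 / 98 ≈ 593.6 → 594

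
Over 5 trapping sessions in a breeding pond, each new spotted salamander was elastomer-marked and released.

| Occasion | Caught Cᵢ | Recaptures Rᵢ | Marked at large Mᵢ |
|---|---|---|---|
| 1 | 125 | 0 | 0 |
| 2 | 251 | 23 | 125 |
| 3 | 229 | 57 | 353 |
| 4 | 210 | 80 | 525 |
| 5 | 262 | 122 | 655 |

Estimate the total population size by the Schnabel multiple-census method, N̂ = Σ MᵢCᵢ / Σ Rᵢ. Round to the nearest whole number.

Σ MᵢCᵢ = 0·125 + 125·251 + 353·229 + 525·210 + 655·262 = 0 + 31375 + 80837 + 110250 + 171610 = 394072
Σ Rᵢ = 0 + 23 + 57 + 80 + 122 = 282
N̂ = 394072 / 282 ≈ 1397.4 → 1397

N ≈ 1397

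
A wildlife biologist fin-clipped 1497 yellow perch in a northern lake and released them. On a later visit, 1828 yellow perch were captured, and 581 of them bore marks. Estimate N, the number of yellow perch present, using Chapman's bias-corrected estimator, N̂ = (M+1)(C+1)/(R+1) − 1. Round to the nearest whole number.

N̂ = (1497+1)(1828+1)/(581+1) − 1 = 1498·1829/582 − 1
= 2739842/582 − 1 ≈ 4707.6 − 1 ≈ 4706.6 → 4707

N ≈ 4707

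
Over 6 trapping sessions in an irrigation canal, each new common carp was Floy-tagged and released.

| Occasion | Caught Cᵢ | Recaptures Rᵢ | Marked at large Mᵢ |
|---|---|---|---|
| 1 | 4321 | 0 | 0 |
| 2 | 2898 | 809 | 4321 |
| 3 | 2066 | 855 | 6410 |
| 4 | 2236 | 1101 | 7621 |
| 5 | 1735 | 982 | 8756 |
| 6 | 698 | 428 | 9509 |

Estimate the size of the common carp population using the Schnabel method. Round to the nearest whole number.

N ≈ 15,481

Σ MᵢCᵢ = 0·4321 + 4321·2898 + 6410·2066 + 7621·2236 + 8756·1735 + 9509·698 = 0 + 12522258 + 13243060 + 17040556 + 15191660 + 6637282 = 64634816
Σ Rᵢ = 0 + 809 + 855 + 1101 + 982 + 428 = 4175
N̂ = 64634816 / 4175 ≈ 15481.4 → 15481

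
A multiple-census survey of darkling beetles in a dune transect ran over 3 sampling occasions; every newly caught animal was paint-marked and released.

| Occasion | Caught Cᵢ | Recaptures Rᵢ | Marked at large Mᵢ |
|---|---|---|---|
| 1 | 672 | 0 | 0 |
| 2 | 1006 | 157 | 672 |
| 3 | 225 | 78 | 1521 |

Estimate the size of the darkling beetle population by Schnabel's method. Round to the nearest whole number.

N ≈ 4333

Σ MᵢCᵢ = 0·672 + 672·1006 + 1521·225 = 0 + 676032 + 342225 = 1018257
Σ Rᵢ = 0 + 157 + 78 = 235
N̂ = 1018257 / 235 ≈ 4333.0 → 4333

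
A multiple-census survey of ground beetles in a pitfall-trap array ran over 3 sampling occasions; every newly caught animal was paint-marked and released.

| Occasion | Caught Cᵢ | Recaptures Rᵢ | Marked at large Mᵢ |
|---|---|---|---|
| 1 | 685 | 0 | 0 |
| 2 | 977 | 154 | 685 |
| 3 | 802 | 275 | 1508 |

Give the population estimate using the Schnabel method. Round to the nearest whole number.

Σ MᵢCᵢ = 0·685 + 685·977 + 1508·802 = 0 + 669245 + 1209416 = 1878661
Σ Rᵢ = 0 + 154 + 275 = 429
N̂ = 1878661 / 429 ≈ 4379.2 → 4379

N ≈ 4379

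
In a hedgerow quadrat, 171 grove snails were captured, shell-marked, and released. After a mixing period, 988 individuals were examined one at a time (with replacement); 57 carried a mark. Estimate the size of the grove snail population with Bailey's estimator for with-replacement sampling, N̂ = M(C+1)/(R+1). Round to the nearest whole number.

N̂ = 171·(988+1)/(57+1) = 171·989/58 = 169119/58 ≈ 2915.8 → 2916

N ≈ 2916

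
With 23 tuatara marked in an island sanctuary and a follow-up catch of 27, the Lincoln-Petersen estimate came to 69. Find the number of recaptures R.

R = 9

From N = M·C/R: R = M·C / N = 23·27 / 69 = 621 / 69 = 9.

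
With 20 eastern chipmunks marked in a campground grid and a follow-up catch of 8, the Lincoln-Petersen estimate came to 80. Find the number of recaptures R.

From N = M·C/R: R = M·C / N = 20·8 / 80 = 160 / 80 = 2.

R = 2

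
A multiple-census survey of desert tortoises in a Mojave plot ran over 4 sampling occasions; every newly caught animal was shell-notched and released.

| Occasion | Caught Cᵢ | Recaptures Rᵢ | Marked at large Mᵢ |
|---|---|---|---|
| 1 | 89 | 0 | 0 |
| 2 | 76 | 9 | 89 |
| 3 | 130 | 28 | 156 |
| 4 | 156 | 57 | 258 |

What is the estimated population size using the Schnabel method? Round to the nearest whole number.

N ≈ 716

Σ MᵢCᵢ = 0·89 + 89·76 + 156·130 + 258·156 = 0 + 6764 + 20280 + 40248 = 67292
Σ Rᵢ = 0 + 9 + 28 + 57 = 94
N̂ = 67292 / 94 ≈ 715.9 → 716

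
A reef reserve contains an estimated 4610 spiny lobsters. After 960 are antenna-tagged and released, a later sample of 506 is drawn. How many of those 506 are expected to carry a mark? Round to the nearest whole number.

expected recaptures ≈ 105

The marked fraction of the population is 960/4610, so in a sample of 506 expect C·(M/N) marked.
E[R] = 960 × 506 / 4610 = 485760 / 4610 ≈ 105.4 → 105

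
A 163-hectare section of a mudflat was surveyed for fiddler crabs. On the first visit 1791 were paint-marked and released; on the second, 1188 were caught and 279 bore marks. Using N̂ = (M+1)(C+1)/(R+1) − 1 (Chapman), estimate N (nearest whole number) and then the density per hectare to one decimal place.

N̂ = 1792·1189/280 − 1 = 2130688/280 − 1 ≈ 7608.6 → 7609
Density = N̂ / area = 7609 / 163 ≈ 46.68 → 46.7 per hectare

density ≈ 46.7 fiddler crabs per hectare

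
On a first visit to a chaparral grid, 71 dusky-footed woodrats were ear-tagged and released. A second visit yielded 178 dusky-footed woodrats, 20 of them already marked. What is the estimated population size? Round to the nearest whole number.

If marked individuals mix randomly, R/C ≈ M/N, giving N ≈ M·C/R.
N = (71 × 178) / 20 = 12638 / 20 ≈ 631.9 → 632

N ≈ 632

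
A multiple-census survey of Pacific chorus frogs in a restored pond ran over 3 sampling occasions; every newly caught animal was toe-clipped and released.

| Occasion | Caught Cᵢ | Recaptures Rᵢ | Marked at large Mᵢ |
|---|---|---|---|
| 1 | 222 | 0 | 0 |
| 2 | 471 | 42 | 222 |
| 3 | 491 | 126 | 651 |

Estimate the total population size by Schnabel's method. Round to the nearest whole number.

N ≈ 2525

Σ MᵢCᵢ = 0·222 + 222·471 + 651·491 = 0 + 104562 + 319641 = 424203
Σ Rᵢ = 0 + 42 + 126 = 168
N̂ = 424203 / 168 ≈ 2525.0 → 2525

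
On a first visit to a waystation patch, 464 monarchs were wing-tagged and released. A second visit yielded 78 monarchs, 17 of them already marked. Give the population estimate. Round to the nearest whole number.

If marked individuals mix randomly, R/C ≈ M/N, giving N ≈ M·C/R.
N = (464 × 78) / 17 = 36192 / 17 ≈ 2128.9 → 2129

N ≈ 2129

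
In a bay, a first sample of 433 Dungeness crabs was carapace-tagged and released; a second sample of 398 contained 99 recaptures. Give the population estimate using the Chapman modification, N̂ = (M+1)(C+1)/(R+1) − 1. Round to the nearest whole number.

N̂ = (433+1)(398+1)/(99+1) − 1 = 434·399/100 − 1
= 173166/100 − 1 ≈ 1731.7 − 1 ≈ 1730.7 → 1731

N ≈ 1731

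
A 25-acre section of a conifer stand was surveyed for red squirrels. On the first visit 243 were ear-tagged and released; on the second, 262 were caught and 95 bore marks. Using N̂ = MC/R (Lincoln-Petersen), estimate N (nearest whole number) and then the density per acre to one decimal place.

N̂ = 243·262/95 = 63666/95 ≈ 670.2 → 670
Density = N̂ / area = 670 / 25 ≈ 26.80 → 26.8 per acre

density ≈ 26.8 red squirrels per acre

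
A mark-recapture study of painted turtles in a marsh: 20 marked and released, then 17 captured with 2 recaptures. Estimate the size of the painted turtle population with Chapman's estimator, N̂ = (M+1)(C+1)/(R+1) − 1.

N = 125

N̂ = (20+1)(17+1)/(2+1) − 1 = 21·18/3 − 1
= 378/3 − 1 = 126 − 1 = 125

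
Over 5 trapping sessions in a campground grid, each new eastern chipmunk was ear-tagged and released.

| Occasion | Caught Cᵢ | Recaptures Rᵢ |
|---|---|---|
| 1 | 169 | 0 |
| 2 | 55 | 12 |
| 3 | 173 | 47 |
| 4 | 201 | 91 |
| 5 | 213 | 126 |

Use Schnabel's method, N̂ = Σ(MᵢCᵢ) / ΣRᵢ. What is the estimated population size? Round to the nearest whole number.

N ≈ 758

Marked at large before each occasion: Mᵢ = Σⱼ<ᵢ (Cⱼ − Rⱼ) → M1=0, M2=169, M3=212, M4=338, M5=448
Σ MᵢCᵢ = 0·169 + 169·55 + 212·173 + 338·201 + 448·213 = 0 + 9295 + 36676 + 67938 + 95424 = 209333
Σ Rᵢ = 0 + 12 + 47 + 91 + 126 = 276
N̂ = 209333 / 276 ≈ 758.45 → 758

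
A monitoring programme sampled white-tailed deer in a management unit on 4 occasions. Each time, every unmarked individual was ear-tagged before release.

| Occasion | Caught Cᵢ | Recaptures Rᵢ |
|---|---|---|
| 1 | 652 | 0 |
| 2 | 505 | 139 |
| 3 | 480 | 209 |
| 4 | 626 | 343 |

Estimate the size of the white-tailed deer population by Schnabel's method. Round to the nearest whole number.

N ≈ 2351

Marked at large before each occasion: Mᵢ = Σⱼ<ᵢ (Cⱼ − Rⱼ) → M1=0, M2=652, M3=1018, M4=1289
Σ MᵢCᵢ = 0·652 + 652·505 + 1018·480 + 1289·626 = 0 + 329260 + 488640 + 806914 = 1624814
Σ Rᵢ = 0 + 139 + 209 + 343 = 691
N̂ = 1624814 / 691 ≈ 2351.4 → 2351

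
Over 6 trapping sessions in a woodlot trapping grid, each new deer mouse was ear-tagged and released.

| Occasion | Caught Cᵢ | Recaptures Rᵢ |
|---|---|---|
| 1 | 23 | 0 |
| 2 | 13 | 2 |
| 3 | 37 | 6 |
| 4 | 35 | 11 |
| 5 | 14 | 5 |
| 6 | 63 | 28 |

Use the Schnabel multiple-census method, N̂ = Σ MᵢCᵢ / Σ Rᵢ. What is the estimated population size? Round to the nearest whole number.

N ≈ 216

Marked at large before each occasion: Mᵢ = Σⱼ<ᵢ (Cⱼ − Rⱼ) → M1=0, M2=23, M3=34, M4=65, M5=89, M6=98
Σ MᵢCᵢ = 0·23 + 23·13 + 34·37 + 65·35 + 89·14 + 98·63 = 0 + 299 + 1258 + 2275 + 1246 + 6174 = 11252
Σ Rᵢ = 0 + 2 + 6 + 11 + 5 + 28 = 52
N̂ = 11252 / 52 ≈ 216.4 → 216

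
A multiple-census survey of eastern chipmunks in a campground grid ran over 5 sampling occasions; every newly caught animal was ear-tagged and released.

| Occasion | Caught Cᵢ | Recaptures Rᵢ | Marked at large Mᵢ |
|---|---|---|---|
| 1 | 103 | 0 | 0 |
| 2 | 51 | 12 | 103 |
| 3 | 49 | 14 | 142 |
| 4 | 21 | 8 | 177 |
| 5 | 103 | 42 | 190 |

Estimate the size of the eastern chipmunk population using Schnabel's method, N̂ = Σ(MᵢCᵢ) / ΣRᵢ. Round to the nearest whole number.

N ≈ 467

Σ MᵢCᵢ = 0·103 + 103·51 + 142·49 + 177·21 + 190·103 = 0 + 5253 + 6958 + 3717 + 19570 = 35498
Σ Rᵢ = 0 + 12 + 14 + 8 + 42 = 76
N̂ = 35498 / 76 ≈ 467.1 → 467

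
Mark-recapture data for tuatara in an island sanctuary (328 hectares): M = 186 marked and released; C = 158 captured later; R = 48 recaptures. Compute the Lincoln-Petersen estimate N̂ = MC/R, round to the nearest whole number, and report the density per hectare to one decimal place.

density ≈ 1.9 tuatara per hectare

N̂ = 186·158/48 = 29388/48 ≈ 612.2 → 612
Density = N̂ / area = 612 / 328 ≈ 1.87 → 1.9 per hectare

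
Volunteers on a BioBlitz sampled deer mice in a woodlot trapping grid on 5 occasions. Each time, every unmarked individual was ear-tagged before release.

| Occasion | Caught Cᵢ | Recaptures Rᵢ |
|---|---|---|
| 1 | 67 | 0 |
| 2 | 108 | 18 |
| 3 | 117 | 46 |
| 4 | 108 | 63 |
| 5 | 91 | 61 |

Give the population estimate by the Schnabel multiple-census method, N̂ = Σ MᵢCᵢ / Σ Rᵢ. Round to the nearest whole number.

Marked at large before each occasion: Mᵢ = Σⱼ<ᵢ (Cⱼ − Rⱼ) → M1=0, M2=67, M3=157, M4=228, M5=273
Σ MᵢCᵢ = 0·67 + 67·108 + 157·117 + 228·108 + 273·91 = 0 + 7236 + 18369 + 24624 + 24843 = 75072
Σ Rᵢ = 0 + 18 + 46 + 63 + 61 = 188
N̂ = 75072 / 188 ≈ 399.3 → 399

N ≈ 399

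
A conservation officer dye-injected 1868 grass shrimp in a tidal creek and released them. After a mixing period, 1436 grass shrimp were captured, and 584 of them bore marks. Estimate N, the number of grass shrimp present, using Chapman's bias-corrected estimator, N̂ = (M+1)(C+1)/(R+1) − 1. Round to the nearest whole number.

N̂ = (1868+1)(1436+1)/(584+1) − 1 = 1869·1437/585 − 1
= 2685753/585 − 1 ≈ 4591.0 − 1 ≈ 4590.0 → 4590

N ≈ 4590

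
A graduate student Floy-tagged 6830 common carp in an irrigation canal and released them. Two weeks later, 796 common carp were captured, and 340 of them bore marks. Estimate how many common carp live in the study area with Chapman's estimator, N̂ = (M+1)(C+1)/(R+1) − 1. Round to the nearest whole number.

N̂ = (6830+1)(796+1)/(340+1) − 1 = 6831·797/341 − 1
= 5444307/341 − 1 ≈ 15965.7 − 1 ≈ 15964.7 → 15965

N ≈ 15,965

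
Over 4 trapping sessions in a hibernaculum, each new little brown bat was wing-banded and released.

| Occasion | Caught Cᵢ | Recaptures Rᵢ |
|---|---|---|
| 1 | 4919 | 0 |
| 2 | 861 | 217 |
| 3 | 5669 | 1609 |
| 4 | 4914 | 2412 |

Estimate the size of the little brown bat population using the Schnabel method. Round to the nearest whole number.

N ≈ 19,599

Marked at large before each occasion: Mᵢ = Σⱼ<ᵢ (Cⱼ − Rⱼ) → M1=0, M2=4919, M3=5563, M4=9623
Σ MᵢCᵢ = 0·4919 + 4919·861 + 5563·5669 + 9623·4914 = 0 + 4235259 + 31536647 + 47287422 = 83059328
Σ Rᵢ = 0 + 217 + 1609 + 2412 = 4238
N̂ = 83059328 / 4238 ≈ 19598.7 → 19599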